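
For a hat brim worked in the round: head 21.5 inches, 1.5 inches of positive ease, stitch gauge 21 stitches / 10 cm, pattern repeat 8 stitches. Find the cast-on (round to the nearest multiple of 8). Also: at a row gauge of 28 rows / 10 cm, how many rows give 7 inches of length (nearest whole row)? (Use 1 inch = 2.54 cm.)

Finished = 21.5 + 1.5 = 23 inches.
23 inches × 2.54 = 58.42 cm.
21/10 = 2.1 sts per cm; 58.42 × 2.1 = 122.68 sts.
Nearest multiple of 8 → 120.
7 inches = 17.78 cm; × 2.8 = 49.78 → 50 rows.

Cast on 120 stitches; work 50 rows.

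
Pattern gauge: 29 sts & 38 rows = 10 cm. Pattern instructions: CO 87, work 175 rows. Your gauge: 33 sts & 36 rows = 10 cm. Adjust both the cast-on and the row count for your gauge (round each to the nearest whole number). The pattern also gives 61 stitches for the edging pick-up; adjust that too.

Cast on 99 stitches; work 166 rows; edging pick-up 69 stitches.

Stitches: 87 × 33/29 = 99.00 → 99.
Rows: 175 × 36/38 = 165.79 → 166.
edging pick-up: 61 × 33/29 = 69.41 → 69.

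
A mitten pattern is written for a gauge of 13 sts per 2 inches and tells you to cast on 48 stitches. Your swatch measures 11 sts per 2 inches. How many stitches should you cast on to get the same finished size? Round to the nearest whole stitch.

CO 41 sts.

Scale factor = 11 / 13 = 0.846.
48 × 11 / 13 = 40.62 sts.
→ 41 sts.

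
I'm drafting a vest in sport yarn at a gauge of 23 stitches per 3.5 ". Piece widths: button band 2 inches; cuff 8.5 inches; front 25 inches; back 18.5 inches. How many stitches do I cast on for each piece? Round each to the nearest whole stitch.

button band 13; cuff 56; front 164; back 122.

Rate = 23/3.5 = 6.571 sts per in.
button band: 2 × 6.571 = 13.14 → 13.
cuff: 8.5 × 6.571 = 55.86 → 56.
front: 25 × 6.571 = 164.29 → 164.
back: 18.5 × 6.571 = 121.57 → 122.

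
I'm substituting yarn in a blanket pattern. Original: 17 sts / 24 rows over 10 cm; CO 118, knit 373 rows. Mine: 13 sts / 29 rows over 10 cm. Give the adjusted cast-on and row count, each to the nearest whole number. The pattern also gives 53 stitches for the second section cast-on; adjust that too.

Cast on 90 stitches; work 451 rows; second section cast-on 41 stitches.

Stitches: 118 × 13/17 = 90.24 → 90.
Rows: 373 × 29/24 = 450.71 → 451.
second section cast-on: 53 × 13/17 = 40.53 → 41.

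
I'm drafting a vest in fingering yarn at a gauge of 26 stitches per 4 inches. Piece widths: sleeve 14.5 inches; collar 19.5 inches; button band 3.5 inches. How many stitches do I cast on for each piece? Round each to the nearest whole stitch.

Rate = 26/4 = 6.5 sts per in.
sleeve: 14.5 × 6.5 = 94.25 → 94.
collar: 19.5 × 6.5 = 126.75 → 127.
button band: 3.5 × 6.5 = 22.75 → 23.

sleeve 94; collar 127; button band 23.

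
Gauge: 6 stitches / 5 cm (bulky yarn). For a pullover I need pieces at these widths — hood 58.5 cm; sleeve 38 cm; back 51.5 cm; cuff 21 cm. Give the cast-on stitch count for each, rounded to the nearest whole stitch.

Rate = 6/5 = 1.2 sts per cm.
hood: 58.5 × 1.2 = 70.20 → 70.
sleeve: 38 × 1.2 = 45.60 → 46.
back: 51.5 × 1.2 = 61.80 → 62.
cuff: 21 × 1.2 = 25.20 → 25.

hood 70; sleeve 46; back 62; cuff 25.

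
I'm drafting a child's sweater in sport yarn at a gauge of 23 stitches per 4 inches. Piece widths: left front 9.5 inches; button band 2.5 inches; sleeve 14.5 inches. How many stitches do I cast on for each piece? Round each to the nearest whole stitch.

left front 55; button band 14; sleeve 83.

Rate = 23/4 = 5.75 sts per in.
left front: 9.5 × 5.75 = 54.62 → 55.
button band: 2.5 × 5.75 = 14.38 → 14.
sleeve: 14.5 × 5.75 = 83.38 → 83.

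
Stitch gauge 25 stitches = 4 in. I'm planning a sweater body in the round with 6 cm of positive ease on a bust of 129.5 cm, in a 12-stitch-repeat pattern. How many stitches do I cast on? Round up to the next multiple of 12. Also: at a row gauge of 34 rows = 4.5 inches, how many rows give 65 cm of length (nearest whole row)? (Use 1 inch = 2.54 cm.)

Cast on 336 stitches; work 193 rows.

Finished = 129.5 + 6 = 135.5 cm.
135.5 cm × 1/2.54 = 53.35 inches.
25/4 = 6.25 sts per in; 53.35 × 6.25 = 333.42 sts.
Next multiple of 12 → 336.
65 cm = 25.59 inches; × 7.556 = 193.35 → 193 rows.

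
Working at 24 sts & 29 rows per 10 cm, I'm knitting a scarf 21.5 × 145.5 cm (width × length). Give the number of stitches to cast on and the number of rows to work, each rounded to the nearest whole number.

Cast on 52 stitches and work 422 rows.

Stitch gauge = 24/10 = 2.4 sts/cm; 21.5 × 2.4 = 51.60 → 52 sts.
Row gauge = 29/10 = 2.9 rows/cm; 145.5 × 2.9 = 421.95 → 422 rows.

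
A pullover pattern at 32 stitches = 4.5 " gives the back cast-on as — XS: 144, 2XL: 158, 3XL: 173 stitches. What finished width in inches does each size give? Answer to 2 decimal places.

XS 20.25 inches; 2XL 22.22 inches; 3XL 24.33 inches.

32/4.5 = 7.111 sts per in.
XS: 144 / 7.111 = 20.250 → 20.25 in.
2XL: 158 / 7.111 = 22.219 → 22.22 in.
3XL: 173 / 7.111 = 24.328 → 24.33 in.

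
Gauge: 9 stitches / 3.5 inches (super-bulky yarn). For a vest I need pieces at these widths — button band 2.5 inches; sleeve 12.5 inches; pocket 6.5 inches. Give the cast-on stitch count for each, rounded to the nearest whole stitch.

button band 6; sleeve 32; pocket 17.

Rate = 9/3.5 = 2.571 sts per in.
button band: 2.5 × 2.571 = 6.43 → 6.
sleeve: 12.5 × 2.571 = 32.14 → 32.
pocket: 6.5 × 2.571 = 16.71 → 17.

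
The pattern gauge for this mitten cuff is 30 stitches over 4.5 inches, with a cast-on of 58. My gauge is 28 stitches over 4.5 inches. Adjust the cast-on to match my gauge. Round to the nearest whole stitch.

54 stitches.

Scale factor = 28 / 30 = 0.933.
58 × 28 / 30 = 54.13 sts.
→ 54 sts.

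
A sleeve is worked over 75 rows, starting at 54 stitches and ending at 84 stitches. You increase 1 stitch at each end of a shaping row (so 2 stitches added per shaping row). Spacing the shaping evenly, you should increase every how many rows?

Increase every 5th row.

Stitches to add: |84 − 54| = 30.
Shaping rows needed: 30 / 2 = 15.
75 rows / 15 = every 5 rows.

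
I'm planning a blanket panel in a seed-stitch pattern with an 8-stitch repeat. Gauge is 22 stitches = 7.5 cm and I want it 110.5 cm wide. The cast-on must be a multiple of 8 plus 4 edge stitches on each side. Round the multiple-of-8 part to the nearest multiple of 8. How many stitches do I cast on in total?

22 / 7.5 = 2.933 sts per cm.
110.5 × 2.933 = 324.13 sts.
Less 8 edge sts → 316.13 for the repeat.
Nearest multiple of 8: 320.
Add back 8 edge sts → 328.

CO 328 sts.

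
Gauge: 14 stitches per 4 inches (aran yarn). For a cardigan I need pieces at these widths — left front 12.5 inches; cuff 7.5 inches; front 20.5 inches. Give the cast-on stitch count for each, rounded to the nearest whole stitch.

Rate = 14/4 = 3.5 sts per in.
left front: 12.5 × 3.5 = 43.75 → 44.
cuff: 7.5 × 3.5 = 26.25 → 26.
front: 20.5 × 3.5 = 71.75 → 72.

left front 44; cuff 26; front 72.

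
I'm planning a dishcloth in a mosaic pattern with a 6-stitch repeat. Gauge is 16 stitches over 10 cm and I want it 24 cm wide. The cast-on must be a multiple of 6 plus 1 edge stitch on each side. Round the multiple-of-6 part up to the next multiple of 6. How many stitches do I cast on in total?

44 stitches.

16 / 10 = 1.6 sts per cm.
24 × 1.6 = 38.40 sts.
Less 2 edge sts → 36.40 for the repeat.
Next multiple of 6: 42.
Add back 2 edge sts → 44.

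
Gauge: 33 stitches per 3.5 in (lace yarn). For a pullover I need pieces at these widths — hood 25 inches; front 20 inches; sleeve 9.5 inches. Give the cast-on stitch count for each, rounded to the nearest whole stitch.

Rate = 33/3.5 = 9.429 sts per in.
hood: 25 × 9.429 = 235.71 → 236.
front: 20 × 9.429 = 188.57 → 189.
sleeve: 9.5 × 9.429 = 89.57 → 90.

hood 236; front 189; sleeve 90.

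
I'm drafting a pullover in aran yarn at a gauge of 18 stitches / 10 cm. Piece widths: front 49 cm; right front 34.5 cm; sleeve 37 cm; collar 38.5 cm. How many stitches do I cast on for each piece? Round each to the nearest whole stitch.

Rate = 18/10 = 1.8 sts per cm.
front: 49 × 1.8 = 88.20 → 88.
right front: 34.5 × 1.8 = 62.10 → 62.
sleeve: 37 × 1.8 = 66.60 → 67.
collar: 38.5 × 1.8 = 69.30 → 69.

front 88; right front 62; sleeve 67; collar 69.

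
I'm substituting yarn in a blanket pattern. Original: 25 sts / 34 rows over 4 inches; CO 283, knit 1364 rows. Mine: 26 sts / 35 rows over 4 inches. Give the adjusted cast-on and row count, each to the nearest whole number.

Cast on 294 stitches; work 1404 rows.

Stitches: 283 × 26/25 = 294.32 → 294.
Rows: 1364 × 35/34 = 1404.12 → 1404.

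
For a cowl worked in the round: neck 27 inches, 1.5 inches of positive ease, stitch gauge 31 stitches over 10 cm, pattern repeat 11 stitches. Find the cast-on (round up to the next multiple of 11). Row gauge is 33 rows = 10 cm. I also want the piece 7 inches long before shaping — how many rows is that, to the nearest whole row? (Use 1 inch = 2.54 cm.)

Finished = 27 + 1.5 = 28.5 inches.
28.5 inches × 2.54 = 72.39 cm.
31/10 = 3.1 sts per cm; 72.39 × 3.1 = 224.41 sts.
Next multiple of 11 → 231.
7 inches = 17.78 cm; × 3.3 = 58.67 → 59 rows.

Cast on 231 stitches; work 59 rows.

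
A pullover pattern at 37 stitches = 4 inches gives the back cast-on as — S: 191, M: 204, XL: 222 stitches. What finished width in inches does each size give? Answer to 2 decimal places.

S 20.65 inches; M 22.05 inches; XL 24.00 inches.

37/4 = 9.25 sts per in.
S: 191 / 9.25 = 20.649 → 20.65 in.
M: 204 / 9.25 = 22.054 → 22.05 in.
XL: 222 / 9.25 = 24.000 → 24.00 in.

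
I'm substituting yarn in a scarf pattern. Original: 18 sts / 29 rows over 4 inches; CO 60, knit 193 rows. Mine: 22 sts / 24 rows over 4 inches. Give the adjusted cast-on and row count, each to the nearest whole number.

Stitches: 60 × 22/18 = 73.33 → 73.
Rows: 193 × 24/29 = 159.72 → 160.

Cast on 73 stitches; work 160 rows.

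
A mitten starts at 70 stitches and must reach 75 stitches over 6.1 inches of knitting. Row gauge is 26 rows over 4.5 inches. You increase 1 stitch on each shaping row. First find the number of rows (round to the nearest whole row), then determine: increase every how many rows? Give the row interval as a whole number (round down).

Rows = 6.1 × 5.778 = 35.2 → 35 rows.
Stitches to add: 5 → 5 shaping rows (at 1 st each).
35 / 5 = 7.00 → every 7 rows.

Increase every 7th row.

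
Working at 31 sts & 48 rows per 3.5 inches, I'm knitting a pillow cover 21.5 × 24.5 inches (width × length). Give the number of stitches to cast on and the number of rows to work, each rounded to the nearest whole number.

Cast on 190 stitches and work 336 rows.

Stitch gauge = 31/3.5 = 8.857 sts/in; 21.5 × 8.857 = 190.43 → 190 sts.
Row gauge = 48/3.5 = 13.714 rows/in; 24.5 × 13.714 = 336.00 → 336 rows.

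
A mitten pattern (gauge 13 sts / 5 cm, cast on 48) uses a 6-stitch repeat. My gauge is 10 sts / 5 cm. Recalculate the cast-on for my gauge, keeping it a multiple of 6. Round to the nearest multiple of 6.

Cast on 36 stitches.

48 × 10 / 13 = 36.92.
Nearest multiple of 6: 36.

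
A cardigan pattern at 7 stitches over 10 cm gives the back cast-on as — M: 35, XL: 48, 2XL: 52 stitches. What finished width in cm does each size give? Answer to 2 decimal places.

M 50.00 cm; XL 68.57 cm; 2XL 74.29 cm.

7/10 = 0.7 sts per cm.
M: 35 / 0.7 = 50.000 → 50.00 cm.
XL: 48 / 0.7 = 68.571 → 68.57 cm.
2XL: 52 / 0.7 = 74.286 → 74.29 cm.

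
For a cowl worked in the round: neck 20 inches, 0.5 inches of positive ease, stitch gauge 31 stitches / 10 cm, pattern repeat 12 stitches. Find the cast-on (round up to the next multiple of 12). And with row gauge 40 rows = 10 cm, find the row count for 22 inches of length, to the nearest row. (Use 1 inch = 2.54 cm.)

Finished = 20 + 0.5 = 20.5 inches.
20.5 inches × 2.54 = 52.07 cm.
31/10 = 3.1 sts per cm; 52.07 × 3.1 = 161.42 sts.
Next multiple of 12 → 168.
22 inches = 55.88 cm; × 4 = 223.52 → 224 rows.

Cast on 168 stitches; work 224 rows.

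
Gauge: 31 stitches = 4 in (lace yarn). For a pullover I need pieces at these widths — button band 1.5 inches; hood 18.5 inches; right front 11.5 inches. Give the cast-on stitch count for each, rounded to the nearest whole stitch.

Rate = 31/4 = 7.75 sts per in.
button band: 1.5 × 7.75 = 11.62 → 12.
hood: 18.5 × 7.75 = 143.38 → 143.
right front: 11.5 × 7.75 = 89.12 → 89.

button band 12; hood 143; right front 89.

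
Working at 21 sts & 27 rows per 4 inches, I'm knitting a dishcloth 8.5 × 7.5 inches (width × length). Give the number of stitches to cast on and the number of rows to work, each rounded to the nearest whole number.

Stitch gauge = 21/4 = 5.25 sts/in; 8.5 × 5.25 = 44.62 → 45 sts.
Row gauge = 27/4 = 6.75 rows/in; 7.5 × 6.75 = 50.62 → 51 rows.

Cast on 45 stitches and work 51 rows.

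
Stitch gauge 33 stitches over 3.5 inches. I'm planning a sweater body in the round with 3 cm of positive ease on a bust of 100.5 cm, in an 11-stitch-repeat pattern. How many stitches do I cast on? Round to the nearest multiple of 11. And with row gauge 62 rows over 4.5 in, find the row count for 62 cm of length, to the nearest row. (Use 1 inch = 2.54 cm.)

Finished = 100.5 + 3 = 103.5 cm.
103.5 cm × 1/2.54 = 40.75 inches.
33/3.5 = 9.429 sts per in; 40.75 × 9.429 = 384.20 sts.
Nearest multiple of 11 → 385.
62 cm = 24.41 inches; × 13.778 = 336.31 → 336 rows.

Cast on 385 stitches; work 336 rows.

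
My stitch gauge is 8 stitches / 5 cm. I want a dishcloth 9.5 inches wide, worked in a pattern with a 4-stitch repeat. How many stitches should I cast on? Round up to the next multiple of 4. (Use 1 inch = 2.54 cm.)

40 stitches.

9.5 in = 9.5 × 2.54 = 24.13 cm.
8 / 5 = 1.6 sts/cm.
24.13 × 1.6 = 38.61 sts.
→ 40.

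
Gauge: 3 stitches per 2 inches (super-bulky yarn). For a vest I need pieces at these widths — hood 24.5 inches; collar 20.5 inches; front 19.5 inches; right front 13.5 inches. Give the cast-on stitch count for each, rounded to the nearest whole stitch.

Rate = 3/2 = 1.5 sts per in.
hood: 24.5 × 1.5 = 36.75 → 37.
collar: 20.5 × 1.5 = 30.75 → 31.
front: 19.5 × 1.5 = 29.25 → 29.
right front: 13.5 × 1.5 = 20.25 → 20.

hood 37; collar 31; front 29; right front 20.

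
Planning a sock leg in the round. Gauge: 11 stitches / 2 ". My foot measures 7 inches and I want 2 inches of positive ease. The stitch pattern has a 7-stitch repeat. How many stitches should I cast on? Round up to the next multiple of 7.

56 stitches.

Finished = 7 + 2 = 9 inches.
11 / 2 = 5.5 sts/in.
9 × 5.5 = 49.50 sts.
Next multiple of 7: 56.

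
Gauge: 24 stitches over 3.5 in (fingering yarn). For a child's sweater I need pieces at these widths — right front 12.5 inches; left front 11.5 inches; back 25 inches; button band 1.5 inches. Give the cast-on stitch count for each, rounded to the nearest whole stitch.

right front 86; left front 79; back 171; button band 10.

Rate = 24/3.5 = 6.857 sts per in.
right front: 12.5 × 6.857 = 85.71 → 86.
left front: 11.5 × 6.857 = 78.86 → 79.
back: 25 × 6.857 = 171.43 → 171.
button band: 1.5 × 6.857 = 10.29 → 10.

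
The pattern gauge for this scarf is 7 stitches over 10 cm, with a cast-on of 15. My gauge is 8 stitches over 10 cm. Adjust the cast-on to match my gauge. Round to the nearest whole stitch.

Cast on 17 stitches.

Scale factor = 8 / 7 = 1.143.
15 × 8 / 7 = 17.14 sts.
→ 17 sts.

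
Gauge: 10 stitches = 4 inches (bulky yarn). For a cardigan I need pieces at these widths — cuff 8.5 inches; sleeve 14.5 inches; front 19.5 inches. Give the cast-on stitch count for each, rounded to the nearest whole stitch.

cuff 21; sleeve 36; front 49.

Rate = 10/4 = 2.5 sts per in.
cuff: 8.5 × 2.5 = 21.25 → 21.
sleeve: 14.5 × 2.5 = 36.25 → 36.
front: 19.5 × 2.5 = 48.75 → 49.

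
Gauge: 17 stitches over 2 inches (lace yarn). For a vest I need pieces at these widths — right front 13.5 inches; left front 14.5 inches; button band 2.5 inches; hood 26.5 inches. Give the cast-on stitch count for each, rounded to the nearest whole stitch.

right front 115; left front 123; button band 21; hood 225.

Rate = 17/2 = 8.5 sts per in.
right front: 13.5 × 8.5 = 114.75 → 115.
left front: 14.5 × 8.5 = 123.25 → 123.
button band: 2.5 × 8.5 = 21.25 → 21.
hood: 26.5 × 8.5 = 225.25 → 225.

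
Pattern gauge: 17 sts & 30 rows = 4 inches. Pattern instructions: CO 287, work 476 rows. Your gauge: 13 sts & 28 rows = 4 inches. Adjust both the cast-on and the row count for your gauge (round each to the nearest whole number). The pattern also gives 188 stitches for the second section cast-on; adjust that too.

Cast on 219 stitches; work 444 rows; second section cast-on 144 stitches.

Stitches: 287 × 13/17 = 219.47 → 219.
Rows: 476 × 28/30 = 444.27 → 444.
second section cast-on: 188 × 13/17 = 143.76 → 144.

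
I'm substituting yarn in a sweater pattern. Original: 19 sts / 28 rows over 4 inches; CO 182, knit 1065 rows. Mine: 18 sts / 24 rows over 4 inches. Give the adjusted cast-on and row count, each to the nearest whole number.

Stitches: 182 × 18/19 = 172.42 → 172.
Rows: 1065 × 24/28 = 912.86 → 913.

Cast on 172 stitches; work 913 rows.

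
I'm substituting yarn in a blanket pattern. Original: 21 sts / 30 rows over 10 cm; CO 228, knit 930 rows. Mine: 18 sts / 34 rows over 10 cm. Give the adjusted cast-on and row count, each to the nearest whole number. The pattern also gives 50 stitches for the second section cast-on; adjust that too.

Cast on 195 stitches; work 1054 rows; second section cast-on 43 stitches.

Stitches: 228 × 18/21 = 195.43 → 195.
Rows: 930 × 34/30 = 1054.00 → 1054.
second section cast-on: 50 × 18/21 = 42.86 → 43.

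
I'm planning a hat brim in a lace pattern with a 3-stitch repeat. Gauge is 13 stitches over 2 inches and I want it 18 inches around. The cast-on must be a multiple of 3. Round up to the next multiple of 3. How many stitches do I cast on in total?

13 / 2 = 6.5 sts per inch.
18 × 6.5 = 117.00 sts.
Next multiple of 3: 117.

Cast on 117 stitches.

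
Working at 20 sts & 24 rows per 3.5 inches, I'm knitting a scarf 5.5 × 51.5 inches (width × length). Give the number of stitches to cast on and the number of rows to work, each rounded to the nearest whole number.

Stitch gauge = 20/3.5 = 5.714 sts/in; 5.5 × 5.714 = 31.43 → 31 sts.
Row gauge = 24/3.5 = 6.857 rows/in; 51.5 × 6.857 = 353.14 → 353 rows.

Cast on 31 stitches and work 353 rows.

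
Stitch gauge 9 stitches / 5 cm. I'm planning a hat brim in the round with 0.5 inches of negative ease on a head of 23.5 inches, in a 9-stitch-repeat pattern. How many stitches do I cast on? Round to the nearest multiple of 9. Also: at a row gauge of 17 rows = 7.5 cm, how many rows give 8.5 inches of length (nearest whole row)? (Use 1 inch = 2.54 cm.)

Cast on 108 stitches; work 49 rows.

Finished = 23.5 − 0.5 = 23 inches.
23 inches × 2.54 = 58.42 cm.
9/5 = 1.8 sts per cm; 58.42 × 1.8 = 105.16 sts.
Nearest multiple of 9 → 108.
8.5 inches = 21.59 cm; × 2.267 = 48.94 → 49 rows.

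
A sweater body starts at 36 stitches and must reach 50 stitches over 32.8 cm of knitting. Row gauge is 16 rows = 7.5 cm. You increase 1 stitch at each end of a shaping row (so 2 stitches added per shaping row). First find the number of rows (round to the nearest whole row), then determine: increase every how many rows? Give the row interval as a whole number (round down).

Increase every 10th row.

Rows = 32.8 × 2.133 = 70.0 → 70 rows.
Stitches to add: 14 → 7 shaping rows (at 2 st each).
70 / 7 = 10.00 → every 10 rows.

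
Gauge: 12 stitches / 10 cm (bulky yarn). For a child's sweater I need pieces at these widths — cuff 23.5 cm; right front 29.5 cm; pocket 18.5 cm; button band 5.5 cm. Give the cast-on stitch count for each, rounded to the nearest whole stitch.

cuff 28; right front 35; pocket 22; button band 7.

Rate = 12/10 = 1.2 sts per cm.
cuff: 23.5 × 1.2 = 28.20 → 28.
right front: 29.5 × 1.2 = 35.40 → 35.
pocket: 18.5 × 1.2 = 22.20 → 22.
button band: 5.5 × 1.2 = 6.60 → 7.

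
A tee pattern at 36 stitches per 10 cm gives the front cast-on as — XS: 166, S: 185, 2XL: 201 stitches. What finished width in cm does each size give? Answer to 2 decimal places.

XS 46.11 cm; S 51.39 cm; 2XL 55.83 cm.

36/10 = 3.6 sts per cm.
XS: 166 / 3.6 = 46.111 → 46.11 cm.
S: 185 / 3.6 = 51.389 → 51.39 cm.
2XL: 201 / 3.6 = 55.833 → 55.83 cm.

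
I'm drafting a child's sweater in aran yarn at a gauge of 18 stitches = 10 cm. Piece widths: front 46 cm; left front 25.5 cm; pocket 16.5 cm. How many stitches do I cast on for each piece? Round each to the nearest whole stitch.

front 83; left front 46; pocket 30.

Rate = 18/10 = 1.8 sts per cm.
front: 46 × 1.8 = 82.80 → 83.
left front: 25.5 × 1.8 = 45.90 → 46.
pocket: 16.5 × 1.8 = 29.70 → 30.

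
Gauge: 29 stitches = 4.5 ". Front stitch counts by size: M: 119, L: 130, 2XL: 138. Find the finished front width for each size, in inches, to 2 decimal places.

29/4.5 = 6.444 sts per in.
M: 119 / 6.444 = 18.466 → 18.47 in.
L: 130 / 6.444 = 20.172 → 20.17 in.
2XL: 138 / 6.444 = 21.414 → 21.41 in.

M 18.47 inches; L 20.17 inches; 2XL 21.41 inches.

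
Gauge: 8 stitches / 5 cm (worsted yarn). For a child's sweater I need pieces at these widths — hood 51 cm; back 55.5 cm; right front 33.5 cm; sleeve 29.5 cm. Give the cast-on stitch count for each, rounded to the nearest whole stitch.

Rate = 8/5 = 1.6 sts per cm.
hood: 51 × 1.6 = 81.60 → 82.
back: 55.5 × 1.6 = 88.80 → 89.
right front: 33.5 × 1.6 = 53.60 → 54.
sleeve: 29.5 × 1.6 = 47.20 → 47.

hood 82; back 89; right front 54; sleeve 47.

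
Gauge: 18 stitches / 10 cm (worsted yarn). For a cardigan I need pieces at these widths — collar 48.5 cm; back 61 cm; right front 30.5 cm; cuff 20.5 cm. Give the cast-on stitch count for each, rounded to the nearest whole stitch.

Rate = 18/10 = 1.8 sts per cm.
collar: 48.5 × 1.8 = 87.30 → 87.
back: 61 × 1.8 = 109.80 → 110.
right front: 30.5 × 1.8 = 54.90 → 55.
cuff: 20.5 × 1.8 = 36.90 → 37.

collar 87; back 110; right front 55; cuff 37.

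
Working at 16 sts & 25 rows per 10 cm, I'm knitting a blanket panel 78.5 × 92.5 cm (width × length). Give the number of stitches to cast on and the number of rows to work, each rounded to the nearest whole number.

Stitch gauge = 16/10 = 1.6 sts/cm; 78.5 × 1.6 = 125.60 → 126 sts.
Row gauge = 25/10 = 2.5 rows/cm; 92.5 × 2.5 = 231.25 → 231 rows.

Cast on 126 stitches and work 231 rows.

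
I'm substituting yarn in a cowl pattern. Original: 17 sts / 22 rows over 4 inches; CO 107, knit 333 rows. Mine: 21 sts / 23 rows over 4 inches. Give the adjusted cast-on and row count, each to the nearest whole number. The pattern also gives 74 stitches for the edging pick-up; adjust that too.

Cast on 132 stitches; work 348 rows; edging pick-up 91 stitches.

Stitches: 107 × 21/17 = 132.18 → 132.
Rows: 333 × 23/22 = 348.14 → 348.
edging pick-up: 74 × 21/17 = 91.41 → 91.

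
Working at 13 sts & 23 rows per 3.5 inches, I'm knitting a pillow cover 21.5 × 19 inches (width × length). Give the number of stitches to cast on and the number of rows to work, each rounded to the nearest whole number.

Cast on 80 stitches and work 125 rows.

Stitch gauge = 13/3.5 = 3.714 sts/in; 21.5 × 3.714 = 79.86 → 80 sts.
Row gauge = 23/3.5 = 6.571 rows/in; 19 × 6.571 = 124.86 → 125 rows.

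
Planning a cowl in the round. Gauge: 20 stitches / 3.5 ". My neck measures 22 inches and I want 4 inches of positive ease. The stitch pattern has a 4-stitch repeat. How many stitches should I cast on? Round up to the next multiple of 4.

152 stitches.

Finished = 22 + 4 = 26 inches.
20 / 3.5 = 5.714 sts/in.
26 × 5.714 = 148.57 sts.
Next multiple of 4: 152.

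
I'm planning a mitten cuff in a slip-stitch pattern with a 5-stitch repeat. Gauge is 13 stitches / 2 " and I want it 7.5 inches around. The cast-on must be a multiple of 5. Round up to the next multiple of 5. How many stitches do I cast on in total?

13 / 2 = 6.5 sts per inch.
7.5 × 6.5 = 48.75 sts.
Next multiple of 5: 50.

CO 50 sts.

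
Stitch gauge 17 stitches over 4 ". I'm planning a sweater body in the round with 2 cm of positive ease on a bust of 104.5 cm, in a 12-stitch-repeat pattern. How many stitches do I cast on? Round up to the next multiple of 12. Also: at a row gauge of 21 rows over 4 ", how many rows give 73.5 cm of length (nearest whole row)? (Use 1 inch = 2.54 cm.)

Cast on 180 stitches; work 152 rows.

Finished = 104.5 + 2 = 106.5 cm.
106.5 cm × 1/2.54 = 41.93 inches.
17/4 = 4.25 sts per in; 41.93 × 4.25 = 178.20 sts.
Next multiple of 12 → 180.
73.5 cm = 28.94 inches; × 5.25 = 151.92 → 152 rows.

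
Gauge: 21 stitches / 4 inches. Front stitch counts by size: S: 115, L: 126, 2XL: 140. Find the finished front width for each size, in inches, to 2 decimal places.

21/4 = 5.25 sts per in.
S: 115 / 5.25 = 21.905 → 21.90 in.
L: 126 / 5.25 = 24.000 → 24.00 in.
2XL: 140 / 5.25 = 26.667 → 26.67 in.

S 21.90 inches; L 24.00 inches; 2XL 26.67 inches.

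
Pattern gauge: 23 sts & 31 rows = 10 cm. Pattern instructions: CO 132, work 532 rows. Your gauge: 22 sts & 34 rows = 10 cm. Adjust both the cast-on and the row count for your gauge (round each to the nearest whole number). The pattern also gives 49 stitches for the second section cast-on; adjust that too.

Cast on 126 stitches; work 583 rows; second section cast-on 47 stitches.

Stitches: 132 × 22/23 = 126.26 → 126.
Rows: 532 × 34/31 = 583.48 → 583.
second section cast-on: 49 × 22/23 = 46.87 → 47.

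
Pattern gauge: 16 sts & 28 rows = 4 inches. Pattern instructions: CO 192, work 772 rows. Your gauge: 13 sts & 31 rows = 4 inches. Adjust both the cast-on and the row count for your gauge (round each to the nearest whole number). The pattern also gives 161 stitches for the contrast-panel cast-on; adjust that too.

Cast on 156 stitches; work 855 rows; contrast-panel cast-on 131 stitches.

Stitches: 192 × 13/16 = 156.00 → 156.
Rows: 772 × 31/28 = 854.71 → 855.
contrast-panel cast-on: 161 × 13/16 = 130.81 → 131.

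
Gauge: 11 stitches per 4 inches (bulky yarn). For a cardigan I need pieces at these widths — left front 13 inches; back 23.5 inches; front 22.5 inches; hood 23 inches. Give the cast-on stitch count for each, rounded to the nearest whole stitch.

left front 36; back 65; front 62; hood 63.

Rate = 11/4 = 2.75 sts per in.
left front: 13 × 2.75 = 35.75 → 36.
back: 23.5 × 2.75 = 64.62 → 65.
front: 22.5 × 2.75 = 61.88 → 62.
hood: 23 × 2.75 = 63.25 → 63.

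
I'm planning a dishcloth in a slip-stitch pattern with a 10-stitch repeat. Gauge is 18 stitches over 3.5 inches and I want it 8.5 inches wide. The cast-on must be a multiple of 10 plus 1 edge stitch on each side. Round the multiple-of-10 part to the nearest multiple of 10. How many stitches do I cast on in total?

CO 42 sts.

18 / 3.5 = 5.143 sts per inch.
8.5 × 5.143 = 43.71 sts.
Less 2 edge sts → 41.71 for the repeat.
Nearest multiple of 10: 40.
Add back 2 edge sts → 42.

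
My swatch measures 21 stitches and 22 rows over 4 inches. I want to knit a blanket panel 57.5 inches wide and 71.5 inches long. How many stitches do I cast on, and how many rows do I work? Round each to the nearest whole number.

Cast on 302 stitches and work 393 rows.

Stitch gauge = 21/4 = 5.25 sts/in; 57.5 × 5.25 = 301.88 → 302 sts.
Row gauge = 22/4 = 5.5 rows/in; 71.5 × 5.5 = 393.25 → 393 rows.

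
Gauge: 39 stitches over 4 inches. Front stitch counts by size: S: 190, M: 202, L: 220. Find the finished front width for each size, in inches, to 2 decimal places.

39/4 = 9.75 sts per in.
S: 190 / 9.75 = 19.487 → 19.49 in.
M: 202 / 9.75 = 20.718 → 20.72 in.
L: 220 / 9.75 = 22.564 → 22.56 in.

S 19.49 inches; M 20.72 inches; L 22.56 inches.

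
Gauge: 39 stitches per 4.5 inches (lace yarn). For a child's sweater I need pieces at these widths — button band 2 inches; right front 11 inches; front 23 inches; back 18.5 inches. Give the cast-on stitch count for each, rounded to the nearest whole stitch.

Rate = 39/4.5 = 8.667 sts per in.
button band: 2 × 8.667 = 17.33 → 17.
right front: 11 × 8.667 = 95.33 → 95.
front: 23 × 8.667 = 199.33 → 199.
back: 18.5 × 8.667 = 160.33 → 160.

button band 17; right front 95; front 199; back 160.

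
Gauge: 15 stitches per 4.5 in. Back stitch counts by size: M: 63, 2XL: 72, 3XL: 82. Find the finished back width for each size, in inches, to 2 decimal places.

15/4.5 = 3.333 sts per in.
M: 63 / 3.333 = 18.900 → 18.90 in.
2XL: 72 / 3.333 = 21.600 → 21.60 in.
3XL: 82 / 3.333 = 24.600 → 24.60 in.

M 18.90 inches; 2XL 21.60 inches; 3XL 24.60 inches.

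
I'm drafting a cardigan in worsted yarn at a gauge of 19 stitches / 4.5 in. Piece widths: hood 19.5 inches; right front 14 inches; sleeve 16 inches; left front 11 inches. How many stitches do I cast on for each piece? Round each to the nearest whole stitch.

hood 82; right front 59; sleeve 68; left front 46.

Rate = 19/4.5 = 4.222 sts per in.
hood: 19.5 × 4.222 = 82.33 → 82.
right front: 14 × 4.222 = 59.11 → 59.
sleeve: 16 × 4.222 = 67.56 → 68.
left front: 11 × 4.222 = 46.44 → 46.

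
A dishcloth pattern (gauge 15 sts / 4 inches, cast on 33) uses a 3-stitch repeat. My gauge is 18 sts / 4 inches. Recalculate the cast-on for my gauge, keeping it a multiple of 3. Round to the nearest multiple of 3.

Cast on 39 stitches.

33 × 18 / 15 = 39.60.
Nearest multiple of 3: 39.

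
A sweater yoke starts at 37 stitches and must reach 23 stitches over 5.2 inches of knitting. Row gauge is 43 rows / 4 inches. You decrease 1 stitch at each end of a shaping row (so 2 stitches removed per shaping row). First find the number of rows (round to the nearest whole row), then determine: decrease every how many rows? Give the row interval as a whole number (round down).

Decrease every 8th row.

Rows = 5.2 × 10.75 = 55.9 → 56 rows.
Stitches to remove: 14 → 7 shaping rows (at 2 st each).
56 / 7 = 8.00 → every 8 rows.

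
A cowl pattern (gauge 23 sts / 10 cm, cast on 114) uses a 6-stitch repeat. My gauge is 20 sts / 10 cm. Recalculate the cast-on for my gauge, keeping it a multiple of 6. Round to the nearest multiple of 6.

102 stitches.

114 × 20 / 23 = 99.13.
Nearest multiple of 6: 102.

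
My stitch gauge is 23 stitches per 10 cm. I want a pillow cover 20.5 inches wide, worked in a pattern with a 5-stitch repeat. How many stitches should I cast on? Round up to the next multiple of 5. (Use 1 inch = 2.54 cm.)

20.5 in = 20.5 × 2.54 = 52.07 cm.
23 / 10 = 2.3 sts/cm.
52.07 × 2.3 = 119.76 sts.
→ 120.

120 stitches.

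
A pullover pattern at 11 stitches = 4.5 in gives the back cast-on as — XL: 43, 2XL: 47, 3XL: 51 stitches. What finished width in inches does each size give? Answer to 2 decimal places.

11/4.5 = 2.444 sts per in.
XL: 43 / 2.444 = 17.591 → 17.59 in.
2XL: 47 / 2.444 = 19.227 → 19.23 in.
3XL: 51 / 2.444 = 20.864 → 20.86 in.

XL 17.59 inches; 2XL 19.23 inches; 3XL 20.86 inches.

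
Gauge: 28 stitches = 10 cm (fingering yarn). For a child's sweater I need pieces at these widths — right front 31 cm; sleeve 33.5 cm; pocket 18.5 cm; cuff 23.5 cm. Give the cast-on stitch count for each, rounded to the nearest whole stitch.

Rate = 28/10 = 2.8 sts per cm.
right front: 31 × 2.8 = 86.80 → 87.
sleeve: 33.5 × 2.8 = 93.80 → 94.
pocket: 18.5 × 2.8 = 51.80 → 52.
cuff: 23.5 × 2.8 = 65.80 → 66.

right front 87; sleeve 94; pocket 52; cuff 66.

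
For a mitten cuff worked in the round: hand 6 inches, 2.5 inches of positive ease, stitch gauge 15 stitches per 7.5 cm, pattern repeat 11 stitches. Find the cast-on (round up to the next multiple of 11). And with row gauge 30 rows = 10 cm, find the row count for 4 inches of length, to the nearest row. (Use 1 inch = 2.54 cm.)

Finished = 6 + 2.5 = 8.5 inches.
8.5 inches × 2.54 = 21.59 cm.
15/7.5 = 2 sts per cm; 21.59 × 2 = 43.18 sts.
Next multiple of 11 → 44.
4 inches = 10.16 cm; × 3 = 30.48 → 30 rows.

Cast on 44 stitches; work 30 rows.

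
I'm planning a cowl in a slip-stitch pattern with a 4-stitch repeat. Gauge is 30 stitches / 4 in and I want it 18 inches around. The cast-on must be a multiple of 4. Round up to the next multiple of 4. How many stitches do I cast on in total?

136 stitches.

30 / 4 = 7.5 sts per inch.
18 × 7.5 = 135.00 sts.
Next multiple of 4: 136.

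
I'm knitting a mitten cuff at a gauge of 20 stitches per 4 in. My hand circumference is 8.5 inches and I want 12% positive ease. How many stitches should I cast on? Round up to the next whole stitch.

Finished = 8.5 × 1.12 = 9.52 in.
20 / 4 = 5 sts per inch.
9.52 × 5 = 47.60 sts.
→ 48 sts.

48 stitches.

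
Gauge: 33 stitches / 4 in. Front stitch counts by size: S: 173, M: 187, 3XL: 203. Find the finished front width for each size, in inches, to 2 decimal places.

33/4 = 8.25 sts per in.
S: 173 / 8.25 = 20.970 → 20.97 in.
M: 187 / 8.25 = 22.667 → 22.67 in.
3XL: 203 / 8.25 = 24.606 → 24.61 in.

S 20.97 inches; M 22.67 inches; 3XL 24.61 inches.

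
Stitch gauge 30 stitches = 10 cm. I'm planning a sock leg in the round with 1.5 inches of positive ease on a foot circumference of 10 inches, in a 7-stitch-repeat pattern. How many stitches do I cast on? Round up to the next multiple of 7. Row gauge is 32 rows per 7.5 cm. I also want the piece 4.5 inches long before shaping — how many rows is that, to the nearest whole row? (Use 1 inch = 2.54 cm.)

Finished = 10 + 1.5 = 11.5 inches.
11.5 inches × 2.54 = 29.21 cm.
30/10 = 3 sts per cm; 29.21 × 3 = 87.63 sts.
Next multiple of 7 → 91.
4.5 inches = 11.43 cm; × 4.267 = 48.77 → 49 rows.

Cast on 91 stitches; work 49 rows.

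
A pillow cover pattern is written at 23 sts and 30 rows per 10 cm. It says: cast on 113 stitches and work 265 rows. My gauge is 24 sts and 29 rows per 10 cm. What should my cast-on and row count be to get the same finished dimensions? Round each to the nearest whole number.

Stitches: 113 × 24/23 = 117.91 → 118.
Rows: 265 × 29/30 = 256.17 → 256.

Cast on 118 stitches; work 256 rows.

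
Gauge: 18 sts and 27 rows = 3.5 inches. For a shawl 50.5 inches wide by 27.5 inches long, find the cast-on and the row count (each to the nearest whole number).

Stitch gauge = 18/3.5 = 5.143 sts/in; 50.5 × 5.143 = 259.71 → 260 sts.
Row gauge = 27/3.5 = 7.714 rows/in; 27.5 × 7.714 = 212.14 → 212 rows.

Cast on 260 stitches and work 212 rows.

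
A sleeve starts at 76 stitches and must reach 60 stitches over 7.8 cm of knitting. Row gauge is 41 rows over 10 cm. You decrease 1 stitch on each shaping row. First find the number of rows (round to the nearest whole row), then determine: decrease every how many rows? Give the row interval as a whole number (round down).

Rows = 7.8 × 4.1 = 32.0 → 32 rows.
Stitches to remove: 16 → 16 shaping rows (at 1 st each).
32 / 16 = 2.00 → every 2 rows.

Decrease every 2nd row.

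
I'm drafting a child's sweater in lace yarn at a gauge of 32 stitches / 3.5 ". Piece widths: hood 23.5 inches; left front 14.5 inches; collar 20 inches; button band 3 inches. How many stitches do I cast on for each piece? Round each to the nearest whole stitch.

Rate = 32/3.5 = 9.143 sts per in.
hood: 23.5 × 9.143 = 214.86 → 215.
left front: 14.5 × 9.143 = 132.57 → 133.
collar: 20 × 9.143 = 182.86 → 183.
button band: 3 × 9.143 = 27.43 → 27.

hood 215; left front 133; collar 183; button band 27.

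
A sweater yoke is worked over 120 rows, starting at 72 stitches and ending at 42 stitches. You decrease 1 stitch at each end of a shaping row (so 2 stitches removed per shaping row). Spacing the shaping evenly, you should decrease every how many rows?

Stitches to remove: |42 − 72| = 30.
Shaping rows needed: 30 / 2 = 15.
120 rows / 15 = every 8 rows.

Decrease every 8th row.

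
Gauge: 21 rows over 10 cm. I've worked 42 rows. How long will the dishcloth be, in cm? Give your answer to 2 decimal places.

20.00 cm.

21 rows / 10 cm = 2.1 rows per cm.
42 / 2.1 = 20.000 cm.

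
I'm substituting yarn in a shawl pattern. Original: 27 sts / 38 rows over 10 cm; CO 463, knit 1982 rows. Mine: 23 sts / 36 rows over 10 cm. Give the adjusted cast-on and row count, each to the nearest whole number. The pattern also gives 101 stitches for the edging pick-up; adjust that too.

Stitches: 463 × 23/27 = 394.41 → 394.
Rows: 1982 × 36/38 = 1877.68 → 1878.
edging pick-up: 101 × 23/27 = 86.04 → 86.

Cast on 394 stitches; work 1878 rows; edging pick-up 86 stitches.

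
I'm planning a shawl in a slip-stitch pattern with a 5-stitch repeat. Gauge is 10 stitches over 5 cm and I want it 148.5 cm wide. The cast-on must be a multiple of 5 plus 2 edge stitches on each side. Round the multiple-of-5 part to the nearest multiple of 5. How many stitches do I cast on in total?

10 / 5 = 2 sts per cm.
148.5 × 2 = 297.00 sts.
Less 4 edge sts → 293.00 for the repeat.
Nearest multiple of 5: 295.
Add back 4 edge sts → 299.

299 stitches.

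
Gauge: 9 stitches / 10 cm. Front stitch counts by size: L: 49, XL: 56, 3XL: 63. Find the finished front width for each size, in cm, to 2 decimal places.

9/10 = 0.9 sts per cm.
L: 49 / 0.9 = 54.444 → 54.44 cm.
XL: 56 / 0.9 = 62.222 → 62.22 cm.
3XL: 63 / 0.9 = 70.000 → 70.00 cm.

L 54.44 cm; XL 62.22 cm; 3XL 70.00 cm.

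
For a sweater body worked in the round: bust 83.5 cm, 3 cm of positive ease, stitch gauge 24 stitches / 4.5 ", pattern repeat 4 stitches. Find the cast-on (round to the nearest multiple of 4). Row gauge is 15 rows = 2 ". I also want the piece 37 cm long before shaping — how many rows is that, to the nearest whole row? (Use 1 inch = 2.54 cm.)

Cast on 180 stitches; work 109 rows.

Finished = 83.5 + 3 = 86.5 cm.
86.5 cm × 1/2.54 = 34.06 inches.
24/4.5 = 5.333 sts per in; 34.06 × 5.333 = 181.63 sts.
Nearest multiple of 4 → 180.
37 cm = 14.57 inches; × 7.5 = 109.25 → 109 rows.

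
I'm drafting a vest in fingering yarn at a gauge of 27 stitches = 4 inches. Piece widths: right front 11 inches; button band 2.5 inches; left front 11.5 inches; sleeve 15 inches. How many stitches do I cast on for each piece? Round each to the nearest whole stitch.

Rate = 27/4 = 6.75 sts per in.
right front: 11 × 6.75 = 74.25 → 74.
button band: 2.5 × 6.75 = 16.88 → 17.
left front: 11.5 × 6.75 = 77.62 → 78.
sleeve: 15 × 6.75 = 101.25 → 101.

right front 74; button band 17; left front 78; sleeve 101.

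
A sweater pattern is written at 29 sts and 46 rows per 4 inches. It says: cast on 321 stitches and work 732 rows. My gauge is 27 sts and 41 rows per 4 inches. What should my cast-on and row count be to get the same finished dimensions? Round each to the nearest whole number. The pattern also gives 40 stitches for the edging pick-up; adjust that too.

Cast on 299 stitches; work 652 rows; edging pick-up 37 stitches.

Stitches: 321 × 27/29 = 298.86 → 299.
Rows: 732 × 41/46 = 652.43 → 652.
edging pick-up: 40 × 27/29 = 37.24 → 37.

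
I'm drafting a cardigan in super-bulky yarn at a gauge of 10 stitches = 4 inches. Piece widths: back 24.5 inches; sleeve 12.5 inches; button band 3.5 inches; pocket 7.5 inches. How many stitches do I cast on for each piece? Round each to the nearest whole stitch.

Rate = 10/4 = 2.5 sts per in.
back: 24.5 × 2.5 = 61.25 → 61.
sleeve: 12.5 × 2.5 = 31.25 → 31.
button band: 3.5 × 2.5 = 8.75 → 9.
pocket: 7.5 × 2.5 = 18.75 → 19.

back 61; sleeve 31; button band 9; pocket 19.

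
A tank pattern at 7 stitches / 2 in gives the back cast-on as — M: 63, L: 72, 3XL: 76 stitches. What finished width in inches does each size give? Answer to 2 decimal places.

M 18.00 inches; L 20.57 inches; 3XL 21.71 inches.

7/2 = 3.5 sts per in.
M: 63 / 3.5 = 18.000 → 18.00 in.
L: 72 / 3.5 = 20.571 → 20.57 in.
3XL: 76 / 3.5 = 21.714 → 21.71 in.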